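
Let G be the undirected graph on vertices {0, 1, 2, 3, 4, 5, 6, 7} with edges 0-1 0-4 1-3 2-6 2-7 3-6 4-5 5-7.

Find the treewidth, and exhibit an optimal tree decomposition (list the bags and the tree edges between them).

Treewidth 2.
Bags: B1 = {0, 1, 4}  B2 = {1, 3, 4}  B3 = {3, 4, 6}  B4 = {2, 4, 6}  B5 = {2, 4, 7}  B6 = {4, 5, 7}
Tree: B1–B2, B2–B3, B3–B4, B4–B5, B5–B6

Each bag holds 3 vertices, so the decomposition has width 2, which upper-bounds the treewidth. Since 4–0–1–3–6–2–7–5–4 is a cycle in G, G is not acyclic. Forests are exactly the graphs of treewidth ≤ 1, so tw(G) ≥ 2. Therefore the treewidth is 2.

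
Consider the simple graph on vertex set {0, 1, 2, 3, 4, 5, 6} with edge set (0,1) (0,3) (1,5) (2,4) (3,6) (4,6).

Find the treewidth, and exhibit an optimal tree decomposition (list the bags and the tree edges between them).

Treewidth 1.
One such decomposition:
Bags: B1 = {1, 5}  B2 = {0, 1}  B3 = {0, 3}  B4 = {3, 6}  B5 = {4, 6}  B6 = {2, 4}
Tree: B1–B2, B2–B3, B3–B4, B4–B5, B5–B6

Each bag holds 2 vertices, so the decomposition has width 1, which upper-bounds the treewidth. Any graph with an edge has treewidth ≥ 1, and G has the edge 5–1. Hence tw(G) = 1 exactly.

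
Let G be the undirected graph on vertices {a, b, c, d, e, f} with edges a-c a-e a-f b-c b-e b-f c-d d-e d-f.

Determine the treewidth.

A width-3 tree decomposition is:
Bags: B1 = {a, c, e, f}  B2 = {c, d, e, f}  B3 = {b, c, e, f}
Tree: B1–B2, B2–B3
Every bag has size at most 4, so the width is 4 − 1 = 3 and tw(G) ≤ 3. For the lower bound: the 4 vertex sets {a,c}, {d,e}, {f}, {b} are disjoint, each induces a connected subgraph, and every pair is joined by at least one edge of G. Contracting each set to a single vertex therefore yields K_{4} as a minor, and since treewidth is minor-monotone, tw(G) ≥ tw(K_{4}) = 3. Hence tw(G) = 3 exactly.

3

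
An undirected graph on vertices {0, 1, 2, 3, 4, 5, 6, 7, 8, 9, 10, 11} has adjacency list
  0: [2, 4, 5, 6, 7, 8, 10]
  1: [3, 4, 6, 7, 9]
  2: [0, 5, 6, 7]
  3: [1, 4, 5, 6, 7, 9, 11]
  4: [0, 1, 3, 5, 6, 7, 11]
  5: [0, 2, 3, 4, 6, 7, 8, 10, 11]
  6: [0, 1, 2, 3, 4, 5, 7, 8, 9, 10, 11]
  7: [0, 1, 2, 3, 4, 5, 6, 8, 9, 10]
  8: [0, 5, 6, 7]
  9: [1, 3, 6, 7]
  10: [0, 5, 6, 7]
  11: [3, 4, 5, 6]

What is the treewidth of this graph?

A width-4 tree decomposition is:
Bags: B1 = {3, 4, 5, 6, 11}  B2 = {3, 4, 5, 6, 7}  B3 = {1, 3, 4, 6, 7}  B4 = {0, 4, 5, 6, 7}  B5 = {0, 5, 6, 7, 8}  B6 = {0, 2, 5, 6, 7}  B7 = {1, 3, 6, 7, 9}  B8 = {0, 5, 6, 7, 10}
Tree: B1–B2, B2–B3, B2–B4, B4–B5, B4–B6, B3–B7, B5–B8
Each bag holds 5 vertices, so the decomposition has width 4, which upper-bounds the treewidth. Conversely, {3, 4, 5, 6, 11} is a clique of size 5, and the vertices of any clique must share a bag in every tree decomposition; so some bag has ≥ 5 vertices and tw(G) ≥ 4. Combining the bounds, tw(G) = 4.

4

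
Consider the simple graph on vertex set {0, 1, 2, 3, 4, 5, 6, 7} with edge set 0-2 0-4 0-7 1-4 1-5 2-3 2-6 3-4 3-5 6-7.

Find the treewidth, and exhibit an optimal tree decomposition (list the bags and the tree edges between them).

Treewidth 2.
One such decomposition:
Bags: B1 = {2, 6, 7}  B2 = {0, 2, 7}  B3 = {0, 2, 3}  B4 = {0, 3, 4}  B5 = {3, 4, 5}  B6 = {1, 4, 5}
Tree: B1–B2, B2–B3, B3–B4, B4–B5, B5–B6

Each bag holds 3 vertices, so the decomposition has width 2, which upper-bounds the treewidth. For the lower bound, G contains the cycle 6–7–0–2–6, so G is not a forest; only forests have treewidth ≤ 1, hence tw(G) ≥ 2. The upper and lower bounds meet at 2, so that is the treewidth.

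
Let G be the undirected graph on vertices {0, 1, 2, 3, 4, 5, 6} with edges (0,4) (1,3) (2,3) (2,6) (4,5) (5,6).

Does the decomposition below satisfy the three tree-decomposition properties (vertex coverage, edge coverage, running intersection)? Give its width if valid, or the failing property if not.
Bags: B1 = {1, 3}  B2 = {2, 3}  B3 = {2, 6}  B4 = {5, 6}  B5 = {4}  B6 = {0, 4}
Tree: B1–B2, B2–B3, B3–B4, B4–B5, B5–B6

No — edge (5,4) lies in no bag.

A tree decomposition must satisfy three properties: every vertex lies in some bag; for every edge, both endpoints lie together in some bag; and for every vertex, the bags containing it form a connected subtree. Here edge (5,4) lies in no bag, so the decomposition is invalid.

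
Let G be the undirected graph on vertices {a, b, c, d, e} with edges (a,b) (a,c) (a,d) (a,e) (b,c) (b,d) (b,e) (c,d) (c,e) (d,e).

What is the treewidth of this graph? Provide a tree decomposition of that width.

Treewidth 4.
Bags: B1 = {a, b, c, d, e}
Tree: (single bag)

A single bag containing all 5 vertices is trivially a valid decomposition of width 4. Conversely, {a, b, c, d, e} is a clique of size 5, and the vertices of any clique must share a bag in every tree decomposition; so some bag has ≥ 5 vertices and tw(G) ≥ 4. Hence tw(G) = 4 exactly.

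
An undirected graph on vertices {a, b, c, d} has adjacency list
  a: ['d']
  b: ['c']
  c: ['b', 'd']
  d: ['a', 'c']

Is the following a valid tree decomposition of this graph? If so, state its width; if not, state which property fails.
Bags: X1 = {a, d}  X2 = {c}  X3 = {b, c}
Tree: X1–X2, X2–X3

No — edge (d,c) lies in no bag.

A tree decomposition must satisfy three properties: every vertex lies in some bag; for every edge, both endpoints lie together in some bag; and for every vertex, the bags containing it form a connected subtree. Here edge (d,c) lies in no bag, so the decomposition is invalid.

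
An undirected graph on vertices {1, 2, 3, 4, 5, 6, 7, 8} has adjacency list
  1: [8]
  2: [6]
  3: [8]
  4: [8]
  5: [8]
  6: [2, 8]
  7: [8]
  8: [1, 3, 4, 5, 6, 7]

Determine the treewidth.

A width-1 tree decomposition is:
Bags: B1 = {6, 8}  B2 = {3, 8}  B3 = {5, 8}  B4 = {1, 8}  B5 = {4, 8}  B6 = {2, 6}  B7 = {7, 8}
Tree: B1–B2, B1–B3, B1–B4, B2–B5, B1–B6, B3–B7
Every bag has size at most 2, so the width is 2 − 1 = 1 and tw(G) ≤ 1. Since G has at least one edge (e.g. 8–6), it is not an edgeless graph, so tw(G) ≥ 1. Combining the bounds, tw(G) = 1.

1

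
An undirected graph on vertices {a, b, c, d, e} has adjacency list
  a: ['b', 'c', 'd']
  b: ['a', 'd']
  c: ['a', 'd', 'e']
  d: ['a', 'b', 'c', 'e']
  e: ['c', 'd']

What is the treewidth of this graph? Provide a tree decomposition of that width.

Each bag holds 3 vertices, so the decomposition has width 2, which upper-bounds the treewidth. Conversely, {c, d, e} is a clique of size 3, and the vertices of any clique must share a bag in every tree decomposition; so some bag has ≥ 3 vertices and tw(G) ≥ 2. Hence tw(G) = 2 exactly.

Treewidth 2.
One optimal decomposition is:
Bags: B1 = {a, b, d}  B2 = {a, c, d}  B3 = {c, d, e}
Tree: B1–B2, B2–B3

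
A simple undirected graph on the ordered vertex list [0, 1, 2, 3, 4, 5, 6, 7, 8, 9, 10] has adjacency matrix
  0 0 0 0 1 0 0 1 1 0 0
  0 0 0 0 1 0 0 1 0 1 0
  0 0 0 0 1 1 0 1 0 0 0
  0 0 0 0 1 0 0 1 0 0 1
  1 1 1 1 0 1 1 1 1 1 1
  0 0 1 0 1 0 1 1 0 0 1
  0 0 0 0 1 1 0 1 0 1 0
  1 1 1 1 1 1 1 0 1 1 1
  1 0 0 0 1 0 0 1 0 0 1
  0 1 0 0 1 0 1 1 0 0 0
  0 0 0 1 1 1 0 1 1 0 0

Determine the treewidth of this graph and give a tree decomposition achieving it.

The largest bag has 4 vertices, giving width 3; this decomposition certifies tw(G) ≤ 3. For the lower bound, the 4 vertices {0, 4, 7, 8} are pairwise adjacent, and any tree decomposition puts a clique entirely inside one bag — forcing width ≥ 3. Combining the bounds, tw(G) = 3.

Treewidth 3.
One such decomposition:
Bags: B1 = {2, 4, 5, 7}  B2 = {4, 5, 7, 10}  B3 = {4, 7, 8, 10}  B4 = {4, 5, 6, 7}  B5 = {3, 4, 7, 10}  B6 = {0, 4, 7, 8}  B7 = {4, 6, 7, 9}  B8 = {1, 4, 7, 9}
Tree: B1–B2, B2–B3, B2–B4, B3–B5, B3–B6, B4–B7, B7–B8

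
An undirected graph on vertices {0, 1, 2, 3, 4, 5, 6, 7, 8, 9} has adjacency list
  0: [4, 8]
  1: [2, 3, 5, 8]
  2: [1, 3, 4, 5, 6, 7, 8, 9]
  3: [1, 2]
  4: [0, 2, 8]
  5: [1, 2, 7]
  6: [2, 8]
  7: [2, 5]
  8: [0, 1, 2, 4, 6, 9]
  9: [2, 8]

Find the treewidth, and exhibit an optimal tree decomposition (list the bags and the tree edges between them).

The largest bag has 3 vertices, giving width 2; this decomposition certifies tw(G) ≤ 2. For the lower bound, the 3 vertices {0, 4, 8} are pairwise adjacent, and any tree decomposition puts a clique entirely inside one bag — forcing width ≥ 2. Therefore the treewidth is 2.

Treewidth 2.
One optimal decomposition is:
Bags: B1 = {1, 2, 5}  B2 = {1, 2, 8}  B3 = {2, 4, 8}  B4 = {0, 4, 8}  B5 = {1, 2, 3}  B6 = {2, 8, 9}  B7 = {2, 6, 8}  B8 = {2, 5, 7}
Tree: B1–B2, B2–B3, B3–B4, B2–B5, B3–B6, B3–B7, B1–B8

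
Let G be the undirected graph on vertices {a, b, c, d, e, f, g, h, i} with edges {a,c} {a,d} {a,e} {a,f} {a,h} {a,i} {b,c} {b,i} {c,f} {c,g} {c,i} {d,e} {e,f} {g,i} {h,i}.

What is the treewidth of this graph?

A width-2 tree decomposition is:
Bags: B1 = {a, c, i}  B2 = {c, g, i}  B3 = {a, c, f}  B4 = {b, c, i}  B5 = {a, e, f}  B6 = {a, d, e}  B7 = {a, h, i}
Tree: B1–B2, B1–B3, B2–B4, B3–B5, B5–B6, B1–B7
The largest bag has 3 vertices, giving width 2; this decomposition certifies tw(G) ≤ 2. For the lower bound, the 3 vertices {c, g, i} are pairwise adjacent, and any tree decomposition puts a clique entirely inside one bag — forcing width ≥ 2. The upper and lower bounds meet at 2, so that is the treewidth.

2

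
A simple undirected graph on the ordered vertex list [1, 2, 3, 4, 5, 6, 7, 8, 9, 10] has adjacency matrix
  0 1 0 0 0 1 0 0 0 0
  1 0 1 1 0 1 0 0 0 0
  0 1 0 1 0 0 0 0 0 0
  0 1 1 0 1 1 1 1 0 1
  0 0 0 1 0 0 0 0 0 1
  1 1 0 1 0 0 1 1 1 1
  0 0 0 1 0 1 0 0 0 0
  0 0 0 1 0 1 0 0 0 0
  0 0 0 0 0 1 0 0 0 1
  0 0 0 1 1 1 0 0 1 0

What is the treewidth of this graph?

2

A width-2 tree decomposition is:
Bags: B1 = {2, 4, 6}  B2 = {4, 6, 10}  B3 = {4, 6, 7}  B4 = {6, 9, 10}  B5 = {1, 2, 6}  B6 = {2, 3, 4}  B7 = {4, 6, 8}  B8 = {4, 5, 10}
Tree: B1–B2, B1–B3, B2–B4, B1–B5, B1–B6, B3–B7, B2–B8
The largest bag has 3 vertices, giving width 2; this decomposition certifies tw(G) ≤ 2. On the other hand G contains the 3-clique {1, 2, 6}. A clique must lie in a single bag of any decomposition, so no decomposition can have width below 2. The upper and lower bounds meet at 2, so that is the treewidth.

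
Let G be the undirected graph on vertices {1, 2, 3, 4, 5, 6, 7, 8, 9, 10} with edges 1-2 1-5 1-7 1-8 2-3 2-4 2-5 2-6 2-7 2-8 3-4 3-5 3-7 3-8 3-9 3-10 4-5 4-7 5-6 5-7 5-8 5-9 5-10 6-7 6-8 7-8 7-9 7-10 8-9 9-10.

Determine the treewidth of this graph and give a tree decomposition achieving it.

Treewidth 4.
One such decomposition:
Bags: B1 = {2, 5, 6, 7, 8}  B2 = {2, 3, 5, 7, 8}  B3 = {2, 3, 4, 5, 7}  B4 = {3, 5, 7, 8, 9}  B5 = {1, 2, 5, 7, 8}  B6 = {3, 5, 7, 9, 10}
Tree: B1–B2, B2–B3, B2–B4, B2–B5, B4–B6

Each bag holds 5 vertices, so the decomposition has width 4, which upper-bounds the treewidth. For the lower bound, the 5 vertices {3, 5, 7, 8, 9} are pairwise adjacent, and any tree decomposition puts a clique entirely inside one bag — forcing width ≥ 4. Therefore the treewidth is 4.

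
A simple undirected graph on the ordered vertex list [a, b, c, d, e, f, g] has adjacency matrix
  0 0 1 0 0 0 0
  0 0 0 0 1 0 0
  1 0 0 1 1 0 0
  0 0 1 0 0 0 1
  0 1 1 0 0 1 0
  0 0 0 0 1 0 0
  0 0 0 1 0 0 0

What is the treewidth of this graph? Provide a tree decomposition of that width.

Treewidth 1.
Bags: B1 = {c, e}  B2 = {e, f}  B3 = {b, e}  B4 = {c, d}  B5 = {d, g}  B6 = {a, c}
Tree: B1–B2, B2–B3, B1–B4, B4–B5, B4–B6

The largest bag has 2 vertices, giving width 1; this decomposition certifies tw(G) ≤ 1. Any graph with an edge has treewidth ≥ 1, and G has the edge e–c. Therefore the treewidth is 1.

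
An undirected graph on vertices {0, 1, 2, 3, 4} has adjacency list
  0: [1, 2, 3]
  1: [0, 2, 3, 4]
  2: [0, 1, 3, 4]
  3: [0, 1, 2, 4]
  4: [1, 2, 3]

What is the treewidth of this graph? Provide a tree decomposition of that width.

Each bag holds 4 vertices, so the decomposition has width 3, which upper-bounds the treewidth. For the lower bound, the 4 vertices {0, 1, 2, 3} are pairwise adjacent, and any tree decomposition puts a clique entirely inside one bag — forcing width ≥ 3. The upper and lower bounds meet at 3, so that is the treewidth.

Treewidth 3.
One optimal decomposition is:
Bags: B1 = {0, 1, 2, 3}  B2 = {1, 2, 3, 4}
Tree: B1–B2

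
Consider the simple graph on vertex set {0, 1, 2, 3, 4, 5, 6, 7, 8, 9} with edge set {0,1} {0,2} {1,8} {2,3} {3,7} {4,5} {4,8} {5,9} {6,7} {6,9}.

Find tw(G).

A width-2 tree decomposition is:
Bags: B1 = {0, 2, 3}  B2 = {0, 1, 3}  B3 = {1, 3, 8}  B4 = {3, 4, 8}  B5 = {3, 4, 5}  B6 = {3, 5, 9}  B7 = {3, 6, 9}  B8 = {3, 6, 7}
Tree: B1–B2, B2–B3, B3–B4, B4–B5, B5–B6, B6–B7, B7–B8
Each bag holds 3 vertices, so the decomposition has width 2, which upper-bounds the treewidth. The edges 3–2–0–1–8–4–5–9–6–7–3 form a cycle, so G is not a tree and its treewidth is at least 2. Combining the bounds, tw(G) = 2.

2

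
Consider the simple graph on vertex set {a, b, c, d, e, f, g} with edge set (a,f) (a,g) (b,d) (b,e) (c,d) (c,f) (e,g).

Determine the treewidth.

2

A width-2 tree decomposition is:
Bags: B1 = {a, e, g}  B2 = {a, b, e}  B3 = {a, b, d}  B4 = {a, c, d}  B5 = {a, c, f}
Tree: B1–B2, B2–B3, B3–B4, B4–B5
Each bag holds 3 vertices, so the decomposition has width 2, which upper-bounds the treewidth. The edges a–g–e–b–d–c–f–a form a cycle, so G is not a tree and its treewidth is at least 2. Combining the bounds, tw(G) = 2.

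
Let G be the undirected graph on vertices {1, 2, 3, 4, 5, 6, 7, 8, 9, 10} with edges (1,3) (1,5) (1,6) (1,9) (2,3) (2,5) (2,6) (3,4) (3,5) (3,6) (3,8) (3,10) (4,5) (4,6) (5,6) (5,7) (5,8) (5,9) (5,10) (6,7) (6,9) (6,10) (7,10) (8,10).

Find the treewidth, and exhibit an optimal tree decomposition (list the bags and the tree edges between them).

Each bag holds 4 vertices, so the decomposition has width 3, which upper-bounds the treewidth. For the lower bound, the 4 vertices {3, 5, 8, 10} are pairwise adjacent, and any tree decomposition puts a clique entirely inside one bag — forcing width ≥ 3. The upper and lower bounds meet at 3, so that is the treewidth.

Treewidth 3.
One optimal decomposition is:
Bags: B1 = {2, 3, 5, 6}  B2 = {3, 5, 6, 10}  B3 = {3, 4, 5, 6}  B4 = {3, 5, 8, 10}  B5 = {1, 3, 5, 6}  B6 = {5, 6, 7, 10}  B7 = {1, 5, 6, 9}
Tree: B1–B2, B2–B3, B2–B4, B2–B5, B2–B6, B5–B7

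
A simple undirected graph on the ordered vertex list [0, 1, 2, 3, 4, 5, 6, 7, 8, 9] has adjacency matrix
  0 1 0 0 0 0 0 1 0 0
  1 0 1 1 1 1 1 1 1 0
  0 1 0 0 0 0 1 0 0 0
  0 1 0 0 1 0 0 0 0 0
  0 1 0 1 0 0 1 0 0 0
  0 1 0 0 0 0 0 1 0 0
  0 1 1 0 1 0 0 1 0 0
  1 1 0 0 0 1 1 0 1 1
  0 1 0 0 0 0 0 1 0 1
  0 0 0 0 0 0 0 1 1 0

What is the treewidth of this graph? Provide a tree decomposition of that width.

Treewidth 2.
One such decomposition:
Bags: B1 = {1, 7, 8}  B2 = {1, 6, 7}  B3 = {1, 5, 7}  B4 = {1, 2, 6}  B5 = {7, 8, 9}  B6 = {0, 1, 7}  B7 = {1, 4, 6}  B8 = {1, 3, 4}
Tree: B1–B2, B1–B3, B2–B4, B1–B5, B1–B6, B2–B7, B7–B8

The largest bag has 3 vertices, giving width 2; this decomposition certifies tw(G) ≤ 2. On the other hand G contains the 3-clique {1, 2, 6}. A clique must lie in a single bag of any decomposition, so no decomposition can have width below 2. Combining the bounds, tw(G) = 2.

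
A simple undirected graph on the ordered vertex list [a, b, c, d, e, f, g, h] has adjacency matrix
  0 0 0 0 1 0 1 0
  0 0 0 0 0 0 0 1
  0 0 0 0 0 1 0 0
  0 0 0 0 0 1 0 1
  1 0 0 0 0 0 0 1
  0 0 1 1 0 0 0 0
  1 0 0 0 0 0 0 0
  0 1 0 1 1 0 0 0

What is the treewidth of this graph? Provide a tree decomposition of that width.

The largest bag has 2 vertices, giving width 1; this decomposition certifies tw(G) ≤ 1. Since G has at least one edge (e.g. a–e), it is not an edgeless graph, so tw(G) ≥ 1. Combining the bounds, tw(G) = 1.

Treewidth 1.
One optimal decomposition is:
Bags: B1 = {a, e}  B2 = {e, h}  B3 = {a, g}  B4 = {b, h}  B5 = {d, h}  B6 = {d, f}  B7 = {c, f}
Tree: B1–B2, B1–B3, B2–B4, B2–B5, B5–B6, B6–B7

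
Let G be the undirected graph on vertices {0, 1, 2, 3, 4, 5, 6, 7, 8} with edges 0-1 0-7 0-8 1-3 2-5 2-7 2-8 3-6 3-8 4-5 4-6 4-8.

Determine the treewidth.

A width-3 tree decomposition is:
Bags: B1 = {0, 1, 3, 6}  B2 = {0, 3, 6, 8}  B3 = {0, 4, 6, 8}  B4 = {0, 4, 7, 8}  B5 = {2, 4, 7, 8}  B6 = {2, 4, 5, 7}
Tree: B1–B2, B2–B3, B3–B4, B4–B5, B5–B6
The largest bag has 4 vertices, giving width 3; this decomposition certifies tw(G) ≤ 3. For the lower bound: the 4 vertex sets {1,3,6}, {0}, {8}, {2,4,5,7} are disjoint, each induces a connected subgraph, and every pair is joined by at least one edge of G. Contracting each set to a single vertex therefore yields K_{4} as a minor, and since treewidth is minor-monotone, tw(G) ≥ tw(K_{4}) = 3. The upper and lower bounds meet at 3, so that is the treewidth.

3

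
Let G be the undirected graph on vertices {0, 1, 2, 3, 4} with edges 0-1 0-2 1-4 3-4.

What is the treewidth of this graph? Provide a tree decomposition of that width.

Treewidth 1.
Bags: B1 = {0, 2}  B2 = {0, 1}  B3 = {1, 4}  B4 = {3, 4}
Tree: B1–B2, B2–B3, B3–B4

Each bag holds 2 vertices, so the decomposition has width 1, which upper-bounds the treewidth. Any graph with an edge has treewidth ≥ 1, and G has the edge 2–0. Therefore the treewidth is 1.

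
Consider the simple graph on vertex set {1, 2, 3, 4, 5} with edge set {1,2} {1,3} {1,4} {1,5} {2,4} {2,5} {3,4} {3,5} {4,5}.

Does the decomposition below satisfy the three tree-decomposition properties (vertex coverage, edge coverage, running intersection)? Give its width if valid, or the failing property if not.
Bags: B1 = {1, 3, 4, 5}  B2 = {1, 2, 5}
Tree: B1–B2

No — edge (4,2) lies in no bag.

A tree decomposition must satisfy three properties: every vertex lies in some bag; for every edge, both endpoints lie together in some bag; and for every vertex, the bags containing it form a connected subtree. Here edge (4,2) lies in no bag, so the decomposition is invalid.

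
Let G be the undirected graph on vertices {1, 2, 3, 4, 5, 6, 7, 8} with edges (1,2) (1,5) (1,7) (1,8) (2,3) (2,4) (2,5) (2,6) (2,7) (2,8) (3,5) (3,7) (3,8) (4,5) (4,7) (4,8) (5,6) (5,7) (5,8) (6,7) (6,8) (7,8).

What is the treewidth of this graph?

4

A width-4 tree decomposition is:
Bags: B1 = {1, 2, 5, 7, 8}  B2 = {2, 3, 5, 7, 8}  B3 = {2, 5, 6, 7, 8}  B4 = {2, 4, 5, 7, 8}
Tree: B1–B2, B2–B3, B3–B4
Each bag holds 5 vertices, so the decomposition has width 4, which upper-bounds the treewidth. On the other hand G contains the 5-clique {1, 2, 5, 7, 8}. A clique must lie in a single bag of any decomposition, so no decomposition can have width below 4. The upper and lower bounds meet at 4, so that is the treewidth.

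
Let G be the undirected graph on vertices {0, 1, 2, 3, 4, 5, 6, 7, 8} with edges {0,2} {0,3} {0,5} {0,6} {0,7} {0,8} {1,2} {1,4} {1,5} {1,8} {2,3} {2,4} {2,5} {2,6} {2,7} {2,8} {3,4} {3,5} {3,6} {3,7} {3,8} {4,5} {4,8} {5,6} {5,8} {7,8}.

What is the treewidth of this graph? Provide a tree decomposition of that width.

Treewidth 4.
One optimal decomposition is:
Bags: B1 = {0, 2, 3, 5, 8}  B2 = {2, 3, 4, 5, 8}  B3 = {0, 2, 3, 7, 8}  B4 = {1, 2, 4, 5, 8}  B5 = {0, 2, 3, 5, 6}
Tree: B1–B2, B1–B3, B2–B4, B1–B5

The largest bag has 5 vertices, giving width 4; this decomposition certifies tw(G) ≤ 4. Conversely, {1, 2, 4, 5, 8} is a clique of size 5, and the vertices of any clique must share a bag in every tree decomposition; so some bag has ≥ 5 vertices and tw(G) ≥ 4. The upper and lower bounds meet at 4, so that is the treewidth.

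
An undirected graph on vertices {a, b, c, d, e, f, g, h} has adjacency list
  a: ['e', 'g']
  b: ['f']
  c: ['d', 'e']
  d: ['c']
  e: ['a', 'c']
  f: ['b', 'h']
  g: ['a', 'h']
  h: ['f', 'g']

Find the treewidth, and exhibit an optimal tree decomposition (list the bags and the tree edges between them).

Treewidth 1.
One optimal decomposition is:
Bags: B1 = {c, d}  B2 = {c, e}  B3 = {a, e}  B4 = {a, g}  B5 = {g, h}  B6 = {f, h}  B7 = {b, f}
Tree: B1–B2, B2–B3, B3–B4, B4–B5, B5–B6, B6–B7

Each bag holds 2 vertices, so the decomposition has width 1, which upper-bounds the treewidth. G has an edge, so its treewidth is at least 1. The upper and lower bounds meet at 1, so that is the treewidth.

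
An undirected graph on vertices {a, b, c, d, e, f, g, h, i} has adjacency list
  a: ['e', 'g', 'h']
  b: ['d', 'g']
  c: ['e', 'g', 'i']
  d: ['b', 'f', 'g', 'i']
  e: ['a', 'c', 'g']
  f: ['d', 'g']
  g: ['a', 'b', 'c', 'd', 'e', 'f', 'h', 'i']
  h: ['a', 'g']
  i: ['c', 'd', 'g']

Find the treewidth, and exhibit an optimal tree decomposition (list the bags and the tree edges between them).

Every bag has size at most 3, so the width is 3 − 1 = 2 and tw(G) ≤ 2. On the other hand G contains the 3-clique {d, f, g}. A clique must lie in a single bag of any decomposition, so no decomposition can have width below 2. The upper and lower bounds meet at 2, so that is the treewidth.

Treewidth 2.
One optimal decomposition is:
Bags: B1 = {c, e, g}  B2 = {c, g, i}  B3 = {d, g, i}  B4 = {d, f, g}  B5 = {a, e, g}  B6 = {a, g, h}  B7 = {b, d, g}
Tree: B1–B2, B2–B3, B3–B4, B1–B5, B5–B6, B4–B7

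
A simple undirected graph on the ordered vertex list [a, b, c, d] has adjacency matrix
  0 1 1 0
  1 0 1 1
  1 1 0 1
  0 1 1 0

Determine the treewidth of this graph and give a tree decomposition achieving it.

Treewidth 2.
Bags: B1 = {a, b, c}  B2 = {b, c, d}
Tree: B1–B2

Every bag has size at most 3, so the width is 3 − 1 = 2 and tw(G) ≤ 2. On the other hand G contains the 3-clique {b, c, d}. A clique must lie in a single bag of any decomposition, so no decomposition can have width below 2. Combining the bounds, tw(G) = 2.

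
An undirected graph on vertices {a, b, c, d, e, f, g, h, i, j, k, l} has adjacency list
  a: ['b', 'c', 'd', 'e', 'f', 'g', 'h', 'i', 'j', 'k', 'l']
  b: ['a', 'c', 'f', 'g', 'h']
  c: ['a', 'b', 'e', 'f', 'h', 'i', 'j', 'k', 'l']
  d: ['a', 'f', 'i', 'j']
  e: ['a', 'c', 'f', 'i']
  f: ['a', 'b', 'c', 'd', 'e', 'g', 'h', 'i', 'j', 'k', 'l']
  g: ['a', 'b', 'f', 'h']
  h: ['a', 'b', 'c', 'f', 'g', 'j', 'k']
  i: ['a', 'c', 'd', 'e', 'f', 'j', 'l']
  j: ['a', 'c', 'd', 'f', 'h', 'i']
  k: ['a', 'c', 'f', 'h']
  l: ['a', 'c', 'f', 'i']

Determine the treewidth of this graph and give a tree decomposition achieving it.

The largest bag has 5 vertices, giving width 4; this decomposition certifies tw(G) ≤ 4. For the lower bound, the 5 vertices {a, d, f, i, j} are pairwise adjacent, and any tree decomposition puts a clique entirely inside one bag — forcing width ≥ 4. Hence tw(G) = 4 exactly.

Treewidth 4.
One optimal decomposition is:
Bags: B1 = {a, b, c, f, h}  B2 = {a, c, f, h, j}  B3 = {a, c, f, i, j}  B4 = {a, c, e, f, i}  B5 = {a, c, f, i, l}  B6 = {a, c, f, h, k}  B7 = {a, d, f, i, j}  B8 = {a, b, f, g, h}
Tree: B1–B2, B2–B3, B3–B4, B3–B5, B1–B6, B3–B7, B1–B8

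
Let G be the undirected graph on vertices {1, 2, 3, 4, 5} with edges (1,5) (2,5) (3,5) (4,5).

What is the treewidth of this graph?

1

A width-1 tree decomposition is:
Bags: B1 = {1, 5}  B2 = {4, 5}  B3 = {3, 5}  B4 = {2, 5}
Tree: B1–B2, B1–B3, B2–B4
Every bag has size at most 2, so the width is 2 − 1 = 1 and tw(G) ≤ 1. G has an edge, so its treewidth is at least 1. Therefore the treewidth is 1.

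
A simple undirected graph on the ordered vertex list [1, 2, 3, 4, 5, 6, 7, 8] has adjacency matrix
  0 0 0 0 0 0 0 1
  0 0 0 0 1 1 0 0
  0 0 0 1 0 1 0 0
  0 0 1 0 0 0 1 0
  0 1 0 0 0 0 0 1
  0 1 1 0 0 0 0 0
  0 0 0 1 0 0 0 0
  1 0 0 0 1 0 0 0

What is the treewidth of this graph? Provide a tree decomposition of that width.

Treewidth 1.
Bags: B1 = {1, 8}  B2 = {5, 8}  B3 = {2, 5}  B4 = {2, 6}  B5 = {3, 6}  B6 = {3, 4}  B7 = {4, 7}
Tree: B1–B2, B2–B3, B3–B4, B4–B5, B5–B6, B6–B7

The largest bag has 2 vertices, giving width 1; this decomposition certifies tw(G) ≤ 1. G has an edge, so its treewidth is at least 1. Hence tw(G) = 1 exactly.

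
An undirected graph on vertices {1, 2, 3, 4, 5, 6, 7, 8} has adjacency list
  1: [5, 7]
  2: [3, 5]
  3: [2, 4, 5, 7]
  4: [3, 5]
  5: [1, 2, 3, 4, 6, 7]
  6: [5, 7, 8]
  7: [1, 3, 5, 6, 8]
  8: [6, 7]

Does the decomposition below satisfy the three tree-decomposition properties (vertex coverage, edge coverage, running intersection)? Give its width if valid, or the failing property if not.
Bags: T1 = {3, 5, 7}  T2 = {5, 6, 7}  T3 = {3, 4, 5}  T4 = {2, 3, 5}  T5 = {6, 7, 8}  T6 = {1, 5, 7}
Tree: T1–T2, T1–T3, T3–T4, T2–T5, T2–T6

Yes; width 2.

Every vertex of G appears in some bag (union = {1, 2, 3, 4, 5, 6, 7, 8}); every edge is covered by a bag; and for each vertex v the set of bags containing v is connected in the bag tree. The decomposition is therefore valid. The largest bag has 3 vertices, so the width is 2.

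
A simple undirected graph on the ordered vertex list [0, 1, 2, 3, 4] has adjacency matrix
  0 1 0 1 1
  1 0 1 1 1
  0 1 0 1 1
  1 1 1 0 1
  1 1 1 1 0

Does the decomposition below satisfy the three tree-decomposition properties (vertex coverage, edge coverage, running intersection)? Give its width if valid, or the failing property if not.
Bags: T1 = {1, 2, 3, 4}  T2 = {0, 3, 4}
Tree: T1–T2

A tree decomposition must satisfy three properties: every vertex lies in some bag; for every edge, both endpoints lie together in some bag; and for every vertex, the bags containing it form a connected subtree. Here edge (1,0) lies in no bag, so the decomposition is invalid.

No — edge (1,0) lies in no bag.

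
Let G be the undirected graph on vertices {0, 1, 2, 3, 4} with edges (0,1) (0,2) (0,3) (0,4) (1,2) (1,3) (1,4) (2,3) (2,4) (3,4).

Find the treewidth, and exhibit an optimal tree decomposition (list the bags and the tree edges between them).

Treewidth 4.
Bags: B1 = {0, 1, 2, 3, 4}
Tree: (single bag)

A single bag containing all 5 vertices is trivially a valid decomposition of width 4. For the lower bound, the 5 vertices {0, 1, 2, 3, 4} are pairwise adjacent, and any tree decomposition puts a clique entirely inside one bag — forcing width ≥ 4. Hence tw(G) = 4 exactly.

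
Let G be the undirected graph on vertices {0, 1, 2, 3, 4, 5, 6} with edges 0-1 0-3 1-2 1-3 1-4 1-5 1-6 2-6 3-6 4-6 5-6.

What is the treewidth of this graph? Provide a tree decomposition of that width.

Treewidth 2.
One optimal decomposition is:
Bags: B1 = {1, 5, 6}  B2 = {1, 3, 6}  B3 = {1, 2, 6}  B4 = {1, 4, 6}  B5 = {0, 1, 3}
Tree: B1–B2, B2–B3, B3–B4, B2–B5

The largest bag has 3 vertices, giving width 2; this decomposition certifies tw(G) ≤ 2. For the lower bound, the 3 vertices {0, 1, 3} are pairwise adjacent, and any tree decomposition puts a clique entirely inside one bag — forcing width ≥ 2. Hence tw(G) = 2 exactly.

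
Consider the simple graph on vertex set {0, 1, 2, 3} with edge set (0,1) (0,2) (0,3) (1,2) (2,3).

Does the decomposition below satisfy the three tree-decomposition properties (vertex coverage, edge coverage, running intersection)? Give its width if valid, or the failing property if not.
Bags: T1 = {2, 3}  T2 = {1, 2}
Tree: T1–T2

A tree decomposition must satisfy three properties: every vertex lies in some bag; for every edge, both endpoints lie together in some bag; and for every vertex, the bags containing it form a connected subtree. Here vertex 0 appears in no bag, so the decomposition is invalid.

No — vertex 0 appears in no bag.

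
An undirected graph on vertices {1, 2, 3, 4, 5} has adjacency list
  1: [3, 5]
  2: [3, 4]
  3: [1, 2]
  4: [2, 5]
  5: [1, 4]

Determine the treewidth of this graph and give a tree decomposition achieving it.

Treewidth 2.
One optimal decomposition is:
Bags: B1 = {1, 2, 3}  B2 = {1, 2, 5}  B3 = {2, 4, 5}
Tree: B1–B2, B2–B3

Every bag has size at most 3, so the width is 3 − 1 = 2 and tw(G) ≤ 2. The edges 2–3–1–5–4–2 form a cycle, so G is not a tree and its treewidth is at least 2. Therefore the treewidth is 2.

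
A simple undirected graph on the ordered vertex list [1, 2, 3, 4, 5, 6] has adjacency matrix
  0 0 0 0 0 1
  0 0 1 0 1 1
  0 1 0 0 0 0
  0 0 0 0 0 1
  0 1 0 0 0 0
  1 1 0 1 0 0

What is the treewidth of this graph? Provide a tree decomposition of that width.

Every bag has size at most 2, so the width is 2 − 1 = 1 and tw(G) ≤ 1. G has an edge, so its treewidth is at least 1. Combining the bounds, tw(G) = 1.

Treewidth 1.
One optimal decomposition is:
Bags: B1 = {2, 5}  B2 = {2, 3}  B3 = {2, 6}  B4 = {1, 6}  B5 = {4, 6}
Tree: B1–B2, B2–B3, B3–B4, B4–B5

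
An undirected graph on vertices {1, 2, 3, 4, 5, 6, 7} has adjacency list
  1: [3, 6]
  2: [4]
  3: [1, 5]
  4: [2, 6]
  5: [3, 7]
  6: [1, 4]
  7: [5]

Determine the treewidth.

1

A width-1 tree decomposition is:
Bags: B1 = {2, 4}  B2 = {4, 6}  B3 = {1, 6}  B4 = {1, 3}  B5 = {3, 5}  B6 = {5, 7}
Tree: B1–B2, B2–B3, B3–B4, B4–B5, B5–B6
Every bag has size at most 2, so the width is 2 − 1 = 1 and tw(G) ≤ 1. Any graph with an edge has treewidth ≥ 1, and G has the edge 2–4. The upper and lower bounds meet at 1, so that is the treewidth.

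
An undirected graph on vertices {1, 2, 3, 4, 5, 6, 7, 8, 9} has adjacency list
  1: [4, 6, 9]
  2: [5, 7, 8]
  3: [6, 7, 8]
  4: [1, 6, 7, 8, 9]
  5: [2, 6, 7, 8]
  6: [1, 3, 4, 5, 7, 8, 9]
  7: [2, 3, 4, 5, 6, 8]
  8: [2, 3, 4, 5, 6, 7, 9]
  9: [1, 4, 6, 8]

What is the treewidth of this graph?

A width-3 tree decomposition is:
Bags: B1 = {2, 5, 7, 8}  B2 = {5, 6, 7, 8}  B3 = {4, 6, 7, 8}  B4 = {4, 6, 8, 9}  B5 = {1, 4, 6, 9}  B6 = {3, 6, 7, 8}
Tree: B1–B2, B2–B3, B3–B4, B4–B5, B3–B6
The largest bag has 4 vertices, giving width 3; this decomposition certifies tw(G) ≤ 3. On the other hand G contains the 4-clique {2, 5, 7, 8}. A clique must lie in a single bag of any decomposition, so no decomposition can have width below 3. Combining the bounds, tw(G) = 3.

3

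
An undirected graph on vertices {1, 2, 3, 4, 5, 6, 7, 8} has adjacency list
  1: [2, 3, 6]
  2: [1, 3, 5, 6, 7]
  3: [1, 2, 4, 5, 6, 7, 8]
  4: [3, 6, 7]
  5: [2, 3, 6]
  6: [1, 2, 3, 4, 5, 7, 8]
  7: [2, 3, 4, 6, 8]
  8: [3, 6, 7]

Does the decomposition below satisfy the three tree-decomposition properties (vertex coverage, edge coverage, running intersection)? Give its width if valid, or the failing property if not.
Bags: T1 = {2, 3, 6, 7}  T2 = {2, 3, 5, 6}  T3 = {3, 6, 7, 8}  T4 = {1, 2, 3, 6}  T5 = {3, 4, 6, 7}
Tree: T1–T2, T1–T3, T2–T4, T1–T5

Yes; width 3.

Checking the three conditions: (i) the bags cover all of {1, 2, 3, 4, 5, 6, 7, 8}; (ii) for each edge, some bag contains both endpoints; (iii) the bags containing any fixed vertex form a subtree. All hold, so the decomposition is valid with width 4 − 1 = 3.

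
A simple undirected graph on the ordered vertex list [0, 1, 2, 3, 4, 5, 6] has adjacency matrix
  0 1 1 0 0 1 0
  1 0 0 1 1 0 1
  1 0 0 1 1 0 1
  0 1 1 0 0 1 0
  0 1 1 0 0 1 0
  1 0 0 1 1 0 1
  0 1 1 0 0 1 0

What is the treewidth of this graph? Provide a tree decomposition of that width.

The largest bag has 4 vertices, giving width 3; this decomposition certifies tw(G) ≤ 3. For the lower bound: the 4 vertex sets {0,5}, {2,3}, {1}, {6} are disjoint, each induces a connected subgraph, and every pair is joined by at least one edge of G. Contracting each set to a single vertex therefore yields K_{4} as a minor, and since treewidth is minor-monotone, tw(G) ≥ tw(K_{4}) = 3. Combining the bounds, tw(G) = 3.

Treewidth 3.
One optimal decomposition is:
Bags: B1 = {0, 1, 2, 5}  B2 = {1, 2, 3, 5}  B3 = {1, 2, 5, 6}  B4 = {1, 2, 4, 5}
Tree: B1–B2, B2–B3, B3–B4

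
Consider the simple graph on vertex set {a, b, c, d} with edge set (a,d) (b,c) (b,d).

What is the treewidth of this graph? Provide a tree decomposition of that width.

Every bag has size at most 2, so the width is 2 − 1 = 1 and tw(G) ≤ 1. Any graph with an edge has treewidth ≥ 1, and G has the edge b–c. The upper and lower bounds meet at 1, so that is the treewidth.

Treewidth 1.
One optimal decomposition is:
Bags: B1 = {b, c}  B2 = {b, d}  B3 = {a, d}
Tree: B1–B2, B2–B3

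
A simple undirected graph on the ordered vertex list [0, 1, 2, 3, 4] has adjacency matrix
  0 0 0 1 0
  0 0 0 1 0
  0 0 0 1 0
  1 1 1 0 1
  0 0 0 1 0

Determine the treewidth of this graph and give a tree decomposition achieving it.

Treewidth 1.
Bags: B1 = {0, 3}  B2 = {2, 3}  B3 = {3, 4}  B4 = {1, 3}
Tree: B1–B2, B2–B3, B2–B4

Every bag has size at most 2, so the width is 2 − 1 = 1 and tw(G) ≤ 1. G has an edge, so its treewidth is at least 1. Therefore the treewidth is 1.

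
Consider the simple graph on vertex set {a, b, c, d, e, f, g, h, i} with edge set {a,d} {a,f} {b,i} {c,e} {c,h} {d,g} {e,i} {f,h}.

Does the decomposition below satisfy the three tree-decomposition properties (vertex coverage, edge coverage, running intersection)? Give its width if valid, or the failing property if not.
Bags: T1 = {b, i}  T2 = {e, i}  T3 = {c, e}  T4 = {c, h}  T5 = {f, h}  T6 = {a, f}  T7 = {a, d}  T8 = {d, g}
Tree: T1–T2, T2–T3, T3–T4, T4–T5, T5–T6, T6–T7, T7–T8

Yes; width 1.

Vertex coverage: the bags together contain {a, b, c, d, e, f, g, h, i}, the full vertex set. Edge coverage: each edge of G has both endpoints in at least one bag. Running intersection: for every vertex, the bags containing it form a connected subtree. All three properties hold, so this is a valid tree decomposition of width max|bag| − 1 = 1, and hence tw(G) ≤ 1.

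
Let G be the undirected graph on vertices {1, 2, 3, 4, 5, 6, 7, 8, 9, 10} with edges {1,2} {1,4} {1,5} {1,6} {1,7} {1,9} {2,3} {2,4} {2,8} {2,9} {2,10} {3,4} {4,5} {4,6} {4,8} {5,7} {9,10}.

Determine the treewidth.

A width-2 tree decomposition is:
Bags: B1 = {1, 4, 5}  B2 = {1, 2, 4}  B3 = {1, 2, 9}  B4 = {2, 9, 10}  B5 = {2, 3, 4}  B6 = {1, 5, 7}  B7 = {1, 4, 6}  B8 = {2, 4, 8}
Tree: B1–B2, B2–B3, B3–B4, B2–B5, B1–B6, B1–B7, B2–B8
Each bag holds 3 vertices, so the decomposition has width 2, which upper-bounds the treewidth. For the lower bound, the 3 vertices {2, 4, 8} are pairwise adjacent, and any tree decomposition puts a clique entirely inside one bag — forcing width ≥ 2. Therefore the treewidth is 2.

2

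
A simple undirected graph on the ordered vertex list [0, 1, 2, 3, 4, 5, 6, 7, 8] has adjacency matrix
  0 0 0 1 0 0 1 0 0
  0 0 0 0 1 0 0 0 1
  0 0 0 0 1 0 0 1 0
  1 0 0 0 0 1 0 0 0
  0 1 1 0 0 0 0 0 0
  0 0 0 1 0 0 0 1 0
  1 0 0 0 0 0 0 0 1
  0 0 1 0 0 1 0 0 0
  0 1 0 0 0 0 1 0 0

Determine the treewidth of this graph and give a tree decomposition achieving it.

Treewidth 2.
One optimal decomposition is:
Bags: B1 = {1, 2, 4}  B2 = {1, 2, 7}  B3 = {1, 5, 7}  B4 = {1, 3, 5}  B5 = {0, 1, 3}  B6 = {0, 1, 6}  B7 = {1, 6, 8}
Tree: B1–B2, B2–B3, B3–B4, B4–B5, B5–B6, B6–B7

The largest bag has 3 vertices, giving width 2; this decomposition certifies tw(G) ≤ 2. The edges 1–4–2–7–5–3–0–6–8–1 form a cycle, so G is not a tree and its treewidth is at least 2. Combining the bounds, tw(G) = 2.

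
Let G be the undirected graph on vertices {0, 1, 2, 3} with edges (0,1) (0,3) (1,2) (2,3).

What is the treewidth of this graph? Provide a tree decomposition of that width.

Every bag has size at most 3, so the width is 3 − 1 = 2 and tw(G) ≤ 2. Since 1–2–3–0–1 is a cycle in G, G is not acyclic. Forests are exactly the graphs of treewidth ≤ 1, so tw(G) ≥ 2. The upper and lower bounds meet at 2, so that is the treewidth.

Treewidth 2.
One such decomposition:
Bags: B1 = {1, 2, 3}  B2 = {0, 1, 3}
Tree: B1–B2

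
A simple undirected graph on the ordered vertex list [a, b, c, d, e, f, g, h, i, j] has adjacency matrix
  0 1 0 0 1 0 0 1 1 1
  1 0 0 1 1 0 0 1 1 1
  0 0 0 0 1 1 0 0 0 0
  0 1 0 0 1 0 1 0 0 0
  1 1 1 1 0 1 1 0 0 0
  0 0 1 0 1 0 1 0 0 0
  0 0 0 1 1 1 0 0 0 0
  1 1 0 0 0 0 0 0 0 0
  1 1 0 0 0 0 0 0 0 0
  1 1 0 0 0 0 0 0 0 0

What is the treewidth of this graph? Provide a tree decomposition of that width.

The largest bag has 3 vertices, giving width 2; this decomposition certifies tw(G) ≤ 2. For the lower bound, the 3 vertices {d, e, g} are pairwise adjacent, and any tree decomposition puts a clique entirely inside one bag — forcing width ≥ 2. Therefore the treewidth is 2.

Treewidth 2.
One optimal decomposition is:
Bags: B1 = {a, b, i}  B2 = {a, b, j}  B3 = {a, b, e}  B4 = {a, b, h}  B5 = {b, d, e}  B6 = {d, e, g}  B7 = {e, f, g}  B8 = {c, e, f}
Tree: B1–B2, B1–B3, B1–B4, B3–B5, B5–B6, B6–B7, B7–B8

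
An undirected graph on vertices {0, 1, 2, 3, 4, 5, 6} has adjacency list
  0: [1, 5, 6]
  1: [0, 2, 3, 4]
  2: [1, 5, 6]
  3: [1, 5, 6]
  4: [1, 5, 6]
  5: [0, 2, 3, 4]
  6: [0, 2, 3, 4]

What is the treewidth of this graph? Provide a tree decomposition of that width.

The largest bag has 4 vertices, giving width 3; this decomposition certifies tw(G) ≤ 3. For the lower bound: the 4 vertex sets {1,2}, {4,5}, {6}, {0} are disjoint, each induces a connected subgraph, and every pair is joined by at least one edge of G. Contracting each set to a single vertex therefore yields K_{4} as a minor, and since treewidth is minor-monotone, tw(G) ≥ tw(K_{4}) = 3. Hence tw(G) = 3 exactly.

Treewidth 3.
One optimal decomposition is:
Bags: B1 = {1, 2, 5, 6}  B2 = {1, 4, 5, 6}  B3 = {0, 1, 5, 6}  B4 = {1, 3, 5, 6}
Tree: B1–B2, B2–B3, B3–B4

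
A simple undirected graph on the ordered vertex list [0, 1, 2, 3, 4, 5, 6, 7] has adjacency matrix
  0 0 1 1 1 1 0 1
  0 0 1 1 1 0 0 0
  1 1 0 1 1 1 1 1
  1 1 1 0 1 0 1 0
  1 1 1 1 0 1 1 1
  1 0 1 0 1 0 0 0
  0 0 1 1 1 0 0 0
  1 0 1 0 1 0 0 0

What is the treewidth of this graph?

A width-3 tree decomposition is:
Bags: B1 = {0, 2, 3, 4}  B2 = {2, 3, 4, 6}  B3 = {0, 2, 4, 5}  B4 = {1, 2, 3, 4}  B5 = {0, 2, 4, 7}
Tree: B1–B2, B1–B3, B1–B4, B1–B5
Every bag has size at most 4, so the width is 4 − 1 = 3 and tw(G) ≤ 3. Conversely, {0, 2, 3, 4} is a clique of size 4, and the vertices of any clique must share a bag in every tree decomposition; so some bag has ≥ 4 vertices and tw(G) ≥ 3. Combining the bounds, tw(G) = 3.

3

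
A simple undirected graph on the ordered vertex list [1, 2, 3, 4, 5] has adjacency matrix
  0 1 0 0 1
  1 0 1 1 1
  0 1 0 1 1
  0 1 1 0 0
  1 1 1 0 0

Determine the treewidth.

2

A width-2 tree decomposition is:
Bags: B1 = {2, 3, 5}  B2 = {1, 2, 5}  B3 = {2, 3, 4}
Tree: B1–B2, B1–B3
Every bag has size at most 3, so the width is 3 − 1 = 2 and tw(G) ≤ 2. Conversely, {1, 2, 5} is a clique of size 3, and the vertices of any clique must share a bag in every tree decomposition; so some bag has ≥ 3 vertices and tw(G) ≥ 2. Hence tw(G) = 2 exactly.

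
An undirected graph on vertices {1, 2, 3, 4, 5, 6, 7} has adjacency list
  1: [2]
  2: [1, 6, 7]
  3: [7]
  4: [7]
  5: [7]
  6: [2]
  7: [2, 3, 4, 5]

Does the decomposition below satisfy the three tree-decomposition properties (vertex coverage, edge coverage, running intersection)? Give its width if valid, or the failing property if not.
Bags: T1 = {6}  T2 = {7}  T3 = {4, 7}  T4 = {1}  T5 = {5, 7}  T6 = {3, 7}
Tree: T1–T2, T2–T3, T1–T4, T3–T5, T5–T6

No — vertex 2 appears in no bag.

A tree decomposition must satisfy three properties: every vertex lies in some bag; for every edge, both endpoints lie together in some bag; and for every vertex, the bags containing it form a connected subtree. Here vertex 2 appears in no bag, so the decomposition is invalid.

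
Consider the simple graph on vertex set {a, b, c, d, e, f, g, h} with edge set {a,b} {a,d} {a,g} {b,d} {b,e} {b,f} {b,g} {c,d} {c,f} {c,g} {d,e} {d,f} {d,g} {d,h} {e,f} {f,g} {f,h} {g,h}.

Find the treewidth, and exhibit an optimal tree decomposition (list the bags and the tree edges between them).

The largest bag has 4 vertices, giving width 3; this decomposition certifies tw(G) ≤ 3. For the lower bound, the 4 vertices {a, b, d, g} are pairwise adjacent, and any tree decomposition puts a clique entirely inside one bag — forcing width ≥ 3. Combining the bounds, tw(G) = 3.

Treewidth 3.
One optimal decomposition is:
Bags: B1 = {b, d, f, g}  B2 = {a, b, d, g}  B3 = {c, d, f, g}  B4 = {b, d, e, f}  B5 = {d, f, g, h}
Tree: B1–B2, B1–B3, B1–B4, B3–B5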